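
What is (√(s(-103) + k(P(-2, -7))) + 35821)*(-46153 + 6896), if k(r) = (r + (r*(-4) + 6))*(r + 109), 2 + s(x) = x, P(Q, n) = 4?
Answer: -1406224997 - 117771*I*√87 ≈ -1.4062e+9 - 1.0985e+6*I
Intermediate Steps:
s(x) = -2 + x
k(r) = (6 - 3*r)*(109 + r) (k(r) = (r + (-4*r + 6))*(109 + r) = (r + (6 - 4*r))*(109 + r) = (6 - 3*r)*(109 + r))
(√(s(-103) + k(P(-2, -7))) + 35821)*(-46153 + 6896) = (√((-2 - 103) + (654 - 321*4 - 3*4²)) + 35821)*(-46153 + 6896) = (√(-105 + (654 - 1284 - 3*16)) + 35821)*(-39257) = (√(-105 + (654 - 1284 - 48)) + 35821)*(-39257) = (√(-105 - 678) + 35821)*(-39257) = (√(-783) + 35821)*(-39257) = (3*I*√87 + 35821)*(-39257) = (35821 + 3*I*√87)*(-39257) = -1406224997 - 117771*I*√87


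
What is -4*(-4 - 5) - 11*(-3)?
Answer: 69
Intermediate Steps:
-4*(-4 - 5) - 11*(-3) = -4*(-9) + 33 = 36 + 33 = 69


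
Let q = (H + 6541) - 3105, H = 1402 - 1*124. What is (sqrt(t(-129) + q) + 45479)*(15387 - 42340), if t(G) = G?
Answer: -1225795487 - 26953*sqrt(4585) ≈ -1.2276e+9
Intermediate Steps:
H = 1278 (H = 1402 - 124 = 1278)
q = 4714 (q = (1278 + 6541) - 3105 = 7819 - 3105 = 4714)
(sqrt(t(-129) + q) + 45479)*(15387 - 42340) = (sqrt(-129 + 4714) + 45479)*(15387 - 42340) = (sqrt(4585) + 45479)*(-26953) = (45479 + sqrt(4585))*(-26953) = -1225795487 - 26953*sqrt(4585)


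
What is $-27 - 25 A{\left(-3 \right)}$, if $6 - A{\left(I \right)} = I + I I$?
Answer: $-27$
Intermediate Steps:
$A{\left(I \right)} = 6 - I - I^{2}$ ($A{\left(I \right)} = 6 - \left(I + I I\right) = 6 - \left(I + I^{2}\right) = 6 - I - I^{2}$)
$-27 - 25 A{\left(-3 \right)} = -27 - 25 \left(6 - -3 - \left(-3\right)^{2}\right) = -27 - 25 \left(6 + 3 - 9\right) = -27 - 0 = -27 + 0 = -27$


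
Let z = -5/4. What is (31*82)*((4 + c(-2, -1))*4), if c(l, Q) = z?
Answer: 27962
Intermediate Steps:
z = -5/4 (z = -5*1/4 = -5/4 ≈ -1.2500)
c(l, Q) = -5/4
(31*82)*((4 + c(-2, -1))*4) = (31*82)*((4 - 5/4)*4) = 2542*((11/4)*4) = 2542*11 = 27962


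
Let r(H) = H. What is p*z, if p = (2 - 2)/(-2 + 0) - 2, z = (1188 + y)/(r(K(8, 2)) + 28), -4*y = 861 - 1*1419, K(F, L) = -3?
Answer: -531/5 ≈ -106.20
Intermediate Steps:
y = 279/2 (y = -(861 - 1*1419)/4 = -(861 - 1419)/4 = -¼*(-558) = 279/2 ≈ 139.50)
z = 531/10 (z = (1188 + 279/2)/(-3 + 28) = (2655/2)/25 = (2655/2)*(1/25) = 531/10 ≈ 53.100)
p = -2 (p = 0/(-2) - 2 = 0*(-½) - 2 = 0 - 2 = -2)
p*z = -2*531/10 = -531/5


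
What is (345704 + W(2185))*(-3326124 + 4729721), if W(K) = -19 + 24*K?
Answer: 558807055625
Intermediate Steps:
(345704 + W(2185))*(-3326124 + 4729721) = (345704 + (-19 + 24*2185))*(-3326124 + 4729721) = (345704 + (-19 + 52440))*1403597 = (345704 + 52421)*1403597 = 398125*1403597 = 558807055625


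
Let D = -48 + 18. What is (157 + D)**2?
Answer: 16129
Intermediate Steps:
D = -30
(157 + D)**2 = (157 - 30)**2 = 127**2 = 16129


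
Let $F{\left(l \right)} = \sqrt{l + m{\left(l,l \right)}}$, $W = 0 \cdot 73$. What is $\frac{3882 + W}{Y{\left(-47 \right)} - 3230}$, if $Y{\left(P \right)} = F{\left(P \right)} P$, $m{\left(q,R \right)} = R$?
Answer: $- \frac{6269430}{5320273} + \frac{91227 i \sqrt{94}}{5320273} \approx -1.1784 + 0.16625 i$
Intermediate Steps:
$W = 0$
$F{\left(l \right)} = \sqrt{2} \sqrt{l}$ ($F{\left(l \right)} = \sqrt{l + l} = \sqrt{2 l} = \sqrt{2} \sqrt{l}$)
$Y{\left(P \right)} = \sqrt{2} P^{\frac{3}{2}}$ ($Y{\left(P \right)} = \sqrt{2} \sqrt{P} P = \sqrt{2} P^{\frac{3}{2}}$)
$\frac{3882 + W}{Y{\left(-47 \right)} - 3230} = \frac{3882 + 0}{\sqrt{2} \left(-47\right)^{\frac{3}{2}} - 3230} = \frac{3882}{\sqrt{2} \left(- 47 i \sqrt{47}\right) - 3230} = \frac{3882}{- 47 i \sqrt{94} - 3230} = \frac{3882}{-3230 - 47 i \sqrt{94}}$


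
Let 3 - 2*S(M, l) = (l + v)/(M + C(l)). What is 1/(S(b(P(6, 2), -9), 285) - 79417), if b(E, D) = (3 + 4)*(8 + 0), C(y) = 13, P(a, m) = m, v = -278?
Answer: -69/5479673 ≈ -1.2592e-5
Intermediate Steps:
b(E, D) = 56 (b(E, D) = 7*8 = 56)
S(M, l) = 3/2 - (-278 + l)/(2*(13 + M)) (S(M, l) = 3/2 - (l - 278)/(2*(M + 13)) = 3/2 - (-278 + l)/(2*(13 + M)))
1/(S(b(P(6, 2), -9), 285) - 79417) = 1/((317 - 1*285 + 3*56)/(2*(13 + 56)) - 79417) = 1/((½)*(317 - 285 + 168)/69 - 79417) = 1/((½)*(1/69)*200 - 79417) = 1/(100/69 - 79417) = 1/(-5479673/69) = -69/5479673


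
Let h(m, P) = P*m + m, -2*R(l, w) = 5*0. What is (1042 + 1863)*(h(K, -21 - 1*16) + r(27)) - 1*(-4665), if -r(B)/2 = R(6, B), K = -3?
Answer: 318405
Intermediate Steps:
R(l, w) = 0 (R(l, w) = -5*0/2 = -1/2*0 = 0)
r(B) = 0 (r(B) = -2*0 = 0)
h(m, P) = m + P*m
(1042 + 1863)*(h(K, -21 - 1*16) + r(27)) - 1*(-4665) = (1042 + 1863)*(-3*(1 + (-21 - 1*16)) + 0) - 1*(-4665) = 2905*(-3*(1 + (-21 - 16)) + 0) + 4665 = 2905*(-3*(1 - 37) + 0) + 4665 = 2905*(-3*(-36) + 0) + 4665 = 2905*(108 + 0) + 4665 = 2905*108 + 4665 = 313740 + 4665 = 318405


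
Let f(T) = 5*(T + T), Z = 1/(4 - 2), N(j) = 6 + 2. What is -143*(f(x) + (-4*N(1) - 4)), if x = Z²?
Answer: 9581/2 ≈ 4790.5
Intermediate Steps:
N(j) = 8
Z = ½ (Z = 1/2 = ½ ≈ 0.50000)
x = ¼ (x = (½)² = ¼ ≈ 0.25000)
f(T) = 10*T (f(T) = 5*(2*T) = 10*T)
-143*(f(x) + (-4*N(1) - 4)) = -143*(10*(¼) + (-4*8 - 4)) = -143*(5/2 + (-32 - 4)) = -143*(5/2 - 36) = -143*(-67/2) = 9581/2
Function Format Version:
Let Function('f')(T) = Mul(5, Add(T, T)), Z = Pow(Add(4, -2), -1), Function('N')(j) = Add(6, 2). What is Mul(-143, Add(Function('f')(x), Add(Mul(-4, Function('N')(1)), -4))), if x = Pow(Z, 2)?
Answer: Rational(9581, 2) ≈ 4790.5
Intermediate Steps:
Function('N')(j) = 8
Z = Rational(1, 2) (Z = Pow(2, -1) = Rational(1, 2) ≈ 0.50000)
x = Rational(1, 4) (x = Pow(Rational(1, 2), 2) = Rational(1, 4) ≈ 0.25000)
Function('f')(T) = Mul(10, T) (Function('f')(T) = Mul(5, Mul(2, T)) = Mul(10, T))
Mul(-143, Add(Function('f')(x), Add(Mul(-4, Function('N')(1)), -4))) = Mul(-143, Add(Mul(10, Rational(1, 4)), Add(Mul(-4, 8), -4))) = Mul(-143, Add(Rational(5, 2), Add(-32, -4))) = Mul(-143, Add(Rational(5, 2), -36)) = Mul(-143, Rational(-67, 2)) = Rational(9581, 2)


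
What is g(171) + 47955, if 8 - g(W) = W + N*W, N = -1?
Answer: 47963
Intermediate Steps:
g(W) = 8 (g(W) = 8 - (W - W) = 8 - 1*0 = 8 + 0 = 8)
g(171) + 47955 = 8 + 47955 = 47963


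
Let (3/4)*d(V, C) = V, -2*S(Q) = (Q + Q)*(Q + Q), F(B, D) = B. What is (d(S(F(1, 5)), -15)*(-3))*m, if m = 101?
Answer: 808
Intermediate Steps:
S(Q) = -2*Q² (S(Q) = -(Q + Q)*(Q + Q)/2 = -2*Q*2*Q/2 = -2*Q²)
d(V, C) = 4*V/3
(d(S(F(1, 5)), -15)*(-3))*m = ((4*(-2*1²)/3)*(-3))*101 = ((4*(-2*1)/3)*(-3))*101 = (((4/3)*(-2))*(-3))*101 = -8/3*(-3)*101 = 8*101 = 808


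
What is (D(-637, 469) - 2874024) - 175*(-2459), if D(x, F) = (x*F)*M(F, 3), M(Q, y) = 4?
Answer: -3638711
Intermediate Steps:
D(x, F) = 4*F*x (D(x, F) = (x*F)*4 = (F*x)*4 = 4*F*x)
(D(-637, 469) - 2874024) - 175*(-2459) = (4*469*(-637) - 2874024) - 175*(-2459) = (-1195012 - 2874024) + 430325 = -4069036 + 430325 = -3638711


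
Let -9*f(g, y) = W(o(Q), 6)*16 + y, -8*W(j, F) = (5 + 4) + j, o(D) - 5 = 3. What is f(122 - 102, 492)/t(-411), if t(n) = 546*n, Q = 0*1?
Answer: 229/1009827 ≈ 0.00022677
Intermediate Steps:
Q = 0
o(D) = 8 (o(D) = 5 + 3 = 8)
W(j, F) = -9/8 - j/8 (W(j, F) = -((5 + 4) + j)/8 = -(9 + j)/8 = -9/8 - j/8)
f(g, y) = 34/9 - y/9 (f(g, y) = -((-9/8 - ⅛*8)*16 + y)/9 = -((-9/8 - 1)*16 + y)/9 = -(-17/8*16 + y)/9 = -(-34 + y)/9 = 34/9 - y/9)
f(122 - 102, 492)/t(-411) = (34/9 - ⅑*492)/((546*(-411))) = (34/9 - 164/3)/(-224406) = -458/9*(-1/224406) = 229/1009827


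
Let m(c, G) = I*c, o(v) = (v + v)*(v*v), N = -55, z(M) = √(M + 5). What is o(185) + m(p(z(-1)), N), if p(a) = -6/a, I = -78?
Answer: 12663484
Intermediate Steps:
z(M) = √(5 + M)
o(v) = 2*v³ (o(v) = (2*v)*v² = 2*v³)
m(c, G) = -78*c
o(185) + m(p(z(-1)), N) = 2*185³ - (-468)/(√(5 - 1)) = 2*6331625 - (-468)/(√4) = 12663250 - (-468)/2 = 12663250 - 78*(-3) = 12663250 + 234 = 12663484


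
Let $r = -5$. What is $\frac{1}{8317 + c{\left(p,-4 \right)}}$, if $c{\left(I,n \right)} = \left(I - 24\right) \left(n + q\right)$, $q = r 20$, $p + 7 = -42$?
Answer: $\frac{1}{15909} \approx 6.2858 \cdot 10^{-5}$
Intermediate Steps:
$p = -49$ ($p = -7 - 42 = -49$)
$q = -100$ ($q = \left(-5\right) 20 = -100$)
$c{\left(I,n \right)} = \left(-100 + n\right) \left(-24 + I\right)$ ($c{\left(I,n \right)} = \left(I - 24\right) \left(n - 100\right) = \left(-24 + I\right) \left(-100 + n\right) = \left(-100 + n\right) \left(-24 + I\right)$)
$\frac{1}{8317 + c{\left(p,-4 \right)}} = \frac{1}{8317 - -7592} = \frac{1}{8317 + \left(2400 + 4900 + 96 + 196\right)} = \frac{1}{8317 + 7592} = \frac{1}{15909}$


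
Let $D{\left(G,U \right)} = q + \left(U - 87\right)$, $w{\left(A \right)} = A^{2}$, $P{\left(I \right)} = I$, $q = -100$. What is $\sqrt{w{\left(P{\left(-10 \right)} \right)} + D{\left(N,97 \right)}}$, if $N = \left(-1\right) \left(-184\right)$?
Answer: $\sqrt{10} \approx 3.1623$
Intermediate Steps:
$N = 184$
$D{\left(G,U \right)} = -187 + U$ ($D{\left(G,U \right)} = -100 + \left(U - 87\right) = -100 + \left(-87 + U\right) = -187 + U$)
$\sqrt{w{\left(P{\left(-10 \right)} \right)} + D{\left(N,97 \right)}} = \sqrt{\left(-10\right)^{2} + \left(-187 + 97\right)} = \sqrt{100 - 90} = \sqrt{10}$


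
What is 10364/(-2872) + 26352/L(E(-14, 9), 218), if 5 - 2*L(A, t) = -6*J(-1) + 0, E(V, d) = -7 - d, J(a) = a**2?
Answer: 37812971/7898 ≈ 4787.7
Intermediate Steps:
L(A, t) = 11/2 (L(A, t) = 5/2 - (-6*(-1)**2 + 0)/2 = 5/2 - (-6*1 + 0)/2 = 5/2 - (-6 + 0)/2 = 5/2 - 1/2*(-6) = 5/2 + 3 = 11/2)
10364/(-2872) + 26352/L(E(-14, 9), 218) = 10364/(-2872) + 26352/(11/2) = 10364*(-1/2872) + 26352*(2/11) = -2591/718 + 52704/11 = 37812971/7898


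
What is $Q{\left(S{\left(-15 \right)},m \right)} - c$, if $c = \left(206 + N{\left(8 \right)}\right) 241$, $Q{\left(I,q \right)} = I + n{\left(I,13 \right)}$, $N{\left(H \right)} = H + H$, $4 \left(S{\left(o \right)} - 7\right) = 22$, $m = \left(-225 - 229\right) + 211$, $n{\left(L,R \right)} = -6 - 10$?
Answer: $- \frac{107011}{2} \approx -53506.0$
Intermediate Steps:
$n{\left(L,R \right)} = -16$ ($n{\left(L,R \right)} = -6 - 10 = -16$)
$m = -243$ ($m = -454 + 211 = -243$)
$S{\left(o \right)} = \frac{25}{2}$ ($S{\left(o \right)} = 7 + \frac{1}{4} \cdot 22 = 7 + \frac{11}{2} = \frac{25}{2}$)
$N{\left(H \right)} = 2 H$
$Q{\left(I,q \right)} = -16 + I$ ($Q{\left(I,q \right)} = I - 16 = -16 + I$)
$c = 53502$ ($c = \left(206 + 2 \cdot 8\right) 241 = \left(206 + 16\right) 241 = 222 \cdot 241 = 53502$)
$Q{\left(S{\left(-15 \right)},m \right)} - c = \left(-16 + \frac{25}{2}\right) - 53502 = - \frac{7}{2} - 53502 = - \frac{107011}{2}$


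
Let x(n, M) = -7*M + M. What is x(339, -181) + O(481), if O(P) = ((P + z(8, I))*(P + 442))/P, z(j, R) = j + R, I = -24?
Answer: 73197/37 ≈ 1978.3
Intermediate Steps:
z(j, R) = R + j
O(P) = (-16 + P)*(442 + P)/P (O(P) = ((P + (-24 + 8))*(P + 442))/P = ((P - 16)*(442 + P))/P = ((-16 + P)*(442 + P))/P = (-16 + P)*(442 + P)/P)
x(n, M) = -6*M
x(339, -181) + O(481) = -6*(-181) + (426 + 481 - 7072/481) = 1086 + (426 + 481 - 7072*1/481) = 1086 + (426 + 481 - 544/37) = 1086 + 33015/37 = 73197/37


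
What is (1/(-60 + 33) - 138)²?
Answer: 13890529/729 ≈ 19054.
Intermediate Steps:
(1/(-60 + 33) - 138)² = (1/(-27) - 138)² = (-1/27 - 138)² = (-3727/27)² = 13890529/729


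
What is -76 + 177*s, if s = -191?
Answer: -33883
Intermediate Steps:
-76 + 177*s = -76 + 177*(-191) = -76 - 33807 = -33883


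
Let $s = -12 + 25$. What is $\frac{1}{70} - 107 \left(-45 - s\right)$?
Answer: $\frac{434421}{70} \approx 6206.0$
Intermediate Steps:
$s = 13$
$\frac{1}{70} - 107 \left(-45 - s\right) = \frac{1}{70} - 107 \left(-45 - 13\right) = \frac{1}{70} - -6206 = \frac{1}{70} + 6206 = \frac{434421}{70}$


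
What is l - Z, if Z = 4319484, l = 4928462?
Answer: 608978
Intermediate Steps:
l - Z = 4928462 - 1*4319484 = 4928462 - 4319484 = 608978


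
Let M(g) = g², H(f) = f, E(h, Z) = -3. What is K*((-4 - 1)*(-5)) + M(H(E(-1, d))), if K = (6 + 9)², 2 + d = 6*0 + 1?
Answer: 5634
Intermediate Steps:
d = -1 (d = -2 + (6*0 + 1) = -2 + (0 + 1) = -2 + 1 = -1)
K = 225 (K = 15² = 225)
K*((-4 - 1)*(-5)) + M(H(E(-1, d))) = 225*((-4 - 1)*(-5)) + (-3)² = 225*(-5*(-5)) + 9 = 225*25 + 9 = 5625 + 9 = 5634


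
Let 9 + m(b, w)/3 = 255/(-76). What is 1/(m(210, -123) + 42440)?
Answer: 76/3222623 ≈ 2.3583e-5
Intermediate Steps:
m(b, w) = -2817/76 (m(b, w) = -27 + 3*(255/(-76)) = -27 + 3*(255*(-1/76)) = -27 + 3*(-255/76) = -27 - 765/76 = -2817/76)
1/(m(210, -123) + 42440) = 1/(-2817/76 + 42440) = 1/(3222623/76) = 76/3222623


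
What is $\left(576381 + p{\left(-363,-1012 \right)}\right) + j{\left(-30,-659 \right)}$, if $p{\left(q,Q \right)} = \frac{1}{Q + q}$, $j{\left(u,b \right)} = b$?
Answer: $\frac{791617749}{1375} \approx 5.7572 \cdot 10^{5}$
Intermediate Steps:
$\left(576381 + p{\left(-363,-1012 \right)}\right) + j{\left(-30,-659 \right)} = \left(576381 + \frac{1}{-1012 - 363}\right) - 659 = \left(576381 + \frac{1}{-1375}\right) - 659 = \left(576381 - \frac{1}{1375}\right) - 659 = \frac{792523874}{1375} - 659 = \frac{791617749}{1375}$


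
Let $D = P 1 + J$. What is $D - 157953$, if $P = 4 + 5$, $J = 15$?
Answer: $-157929$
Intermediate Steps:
$P = 9$
$D = 24$ ($D = 9 \cdot 1 + 15 = 9 + 15 = 24$)
$D - 157953 = 24 - 157953 = -157929$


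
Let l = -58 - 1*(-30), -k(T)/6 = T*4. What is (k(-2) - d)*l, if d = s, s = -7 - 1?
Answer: -1568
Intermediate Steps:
k(T) = -24*T (k(T) = -6*T*4 = -24*T)
s = -8
d = -8
l = -28 (l = -58 + 30 = -28)
(k(-2) - d)*l = (-24*(-2) - 1*(-8))*(-28) = (48 + 8)*(-28) = 56*(-28) = -1568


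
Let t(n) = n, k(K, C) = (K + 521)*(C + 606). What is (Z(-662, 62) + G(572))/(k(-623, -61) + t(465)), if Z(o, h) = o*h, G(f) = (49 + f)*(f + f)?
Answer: -133876/11025 ≈ -12.143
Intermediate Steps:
G(f) = 2*f*(49 + f) (G(f) = (49 + f)*(2*f) = 2*f*(49 + f))
k(K, C) = (521 + K)*(606 + C)
Z(o, h) = h*o
(Z(-662, 62) + G(572))/(k(-623, -61) + t(465)) = (62*(-662) + 2*572*(49 + 572))/((315726 + 521*(-61) + 606*(-623) - 61*(-623)) + 465) = (-41044 + 2*572*621)/((315726 - 31781 - 377538 + 38003) + 465) = (-41044 + 710424)/(-55590 + 465) = 669380/(-55125) = 669380*(-1/55125) = -133876/11025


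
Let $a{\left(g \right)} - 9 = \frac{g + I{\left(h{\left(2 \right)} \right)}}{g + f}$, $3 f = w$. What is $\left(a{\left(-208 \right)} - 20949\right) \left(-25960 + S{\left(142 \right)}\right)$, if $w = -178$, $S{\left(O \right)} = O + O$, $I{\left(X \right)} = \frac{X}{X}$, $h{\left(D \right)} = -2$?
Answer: $\frac{215591859042}{401} \approx 5.3764 \cdot 10^{8}$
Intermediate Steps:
$I{\left(X \right)} = 1$
$S{\left(O \right)} = 2 O$
$f = - \frac{178}{3}$ ($f = \frac{1}{3} \left(-178\right) = - \frac{178}{3} \approx -59.333$)
$a{\left(g \right)} = 9 + \frac{1 + g}{- \frac{178}{3} + g}$ ($a{\left(g \right)} = 9 + \frac{g + 1}{g - \frac{178}{3}} = 9 + \frac{1 + g}{- \frac{178}{3} + g}$)
$\left(a{\left(-208 \right)} - 20949\right) \left(-25960 + S{\left(142 \right)}\right) = \left(\frac{3 \left(-533 + 10 \left(-208\right)\right)}{-178 + 3 \left(-208\right)} - 20949\right) \left(-25960 + 2 \cdot 142\right) = \left(\frac{3 \left(-533 - 2080\right)}{-178 - 624} - 20949\right) \left(-25960 + 284\right) = \left(3 \frac{1}{-802} \left(-2613\right) - 20949\right) \left(-25676\right) = \left(3 \left(- \frac{1}{802}\right) \left(-2613\right) - 20949\right) \left(-25676\right) = \left(\frac{7839}{802} - 20949\right) \left(-25676\right) = \left(- \frac{16793259}{802}\right) \left(-25676\right) = \frac{215591859042}{401}$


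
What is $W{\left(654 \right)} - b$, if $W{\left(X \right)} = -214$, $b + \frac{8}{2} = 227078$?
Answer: $-227288$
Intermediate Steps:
$b = 227074$ ($b = -4 + 227078 = 227074$)
$W{\left(654 \right)} - b = -214 - 227074 = -227288$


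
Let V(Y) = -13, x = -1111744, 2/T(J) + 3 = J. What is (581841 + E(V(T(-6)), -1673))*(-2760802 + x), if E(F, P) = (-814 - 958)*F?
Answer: -2342414006842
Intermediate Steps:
T(J) = 2/(-3 + J)
E(F, P) = -1772*F
(581841 + E(V(T(-6)), -1673))*(-2760802 + x) = (581841 - 1772*(-13))*(-2760802 - 1111744) = (581841 + 23036)*(-3872546) = 604877*(-3872546) = -2342414006842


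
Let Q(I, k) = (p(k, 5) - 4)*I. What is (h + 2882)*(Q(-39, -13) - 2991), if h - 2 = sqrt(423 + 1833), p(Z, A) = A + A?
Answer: -9300900 - 12900*sqrt(141) ≈ -9.4541e+6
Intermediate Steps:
p(Z, A) = 2*A
h = 2 + 4*sqrt(141) (h = 2 + sqrt(423 + 1833) = 2 + sqrt(2256) = 2 + 4*sqrt(141) ≈ 49.497)
Q(I, k) = 6*I (Q(I, k) = (2*5 - 4)*I = (10 - 4)*I = 6*I)
(h + 2882)*(Q(-39, -13) - 2991) = ((2 + 4*sqrt(141)) + 2882)*(6*(-39) - 2991) = (2884 + 4*sqrt(141))*(-234 - 2991) = (2884 + 4*sqrt(141))*(-3225) = -9300900 - 12900*sqrt(141)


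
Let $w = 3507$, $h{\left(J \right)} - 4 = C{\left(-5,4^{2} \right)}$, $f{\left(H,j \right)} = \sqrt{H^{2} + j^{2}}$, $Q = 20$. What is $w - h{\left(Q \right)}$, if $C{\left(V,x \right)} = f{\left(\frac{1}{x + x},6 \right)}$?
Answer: $3503 - \frac{\sqrt{36865}}{32} \approx 3497.0$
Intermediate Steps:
$C{\left(V,x \right)} = \sqrt{36 + \frac{1}{4 x^{2}}}$ ($C{\left(V,x \right)} = \sqrt{\left(\frac{1}{x + x}\right)^{2} + 6^{2}} = \sqrt{\left(\frac{1}{2 x}\right)^{2} + 36} = \sqrt{\frac{1}{4 x^{2}} + 36} = \sqrt{36 + \frac{1}{4 x^{2}}}$)
$h{\left(J \right)} = 4 + \frac{\sqrt{36865}}{32}$ ($h{\left(J \right)} = 4 + \frac{\sqrt{144 + \frac{1}{256}}}{2} = 4 + \frac{\sqrt{\frac{36865}{256}}}{2} = 4 + \frac{\frac{1}{16} \sqrt{36865}}{2} = 4 + \frac{\sqrt{36865}}{32}$)
$w - h{\left(Q \right)} = 3507 - \left(4 + \frac{\sqrt{36865}}{32}\right) = 3503 - \frac{\sqrt{36865}}{32}$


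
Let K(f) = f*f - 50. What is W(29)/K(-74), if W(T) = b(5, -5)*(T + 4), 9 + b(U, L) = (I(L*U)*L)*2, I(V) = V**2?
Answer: -206547/5426 ≈ -38.066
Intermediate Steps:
b(U, L) = -9 + 2*L**3*U**2 (b(U, L) = -9 + ((L*U)**2*L)*2 = -9 + ((L**2*U**2)*L)*2 = -9 + (L**3*U**2)*2 = -9 + 2*L**3*U**2)
K(f) = -50 + f**2 (K(f) = f**2 - 50 = -50 + f**2)
W(T) = -25036 - 6259*T (W(T) = (-9 + 2*(-5)**3*5**2)*(T + 4) = (-9 + 2*(-125)*25)*(4 + T) = (-9 - 6250)*(4 + T) = -6259*(4 + T) = -25036 - 6259*T)
W(29)/K(-74) = (-25036 - 6259*29)/(-50 + (-74)**2) = (-25036 - 181511)/(-50 + 5476) = -206547/5426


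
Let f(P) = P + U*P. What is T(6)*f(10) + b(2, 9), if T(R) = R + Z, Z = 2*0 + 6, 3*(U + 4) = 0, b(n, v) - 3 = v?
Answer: -348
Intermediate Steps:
b(n, v) = 3 + v
U = -4 (U = -4 + (⅓)*0 = -4 + 0 = -4)
Z = 6 (Z = 0 + 6 = 6)
T(R) = 6 + R (T(R) = R + 6 = 6 + R)
f(P) = -3*P (f(P) = P - 4*P = -3*P)
T(6)*f(10) + b(2, 9) = (6 + 6)*(-3*10) + (3 + 9) = 12*(-30) + 12 = -360 + 12 = -348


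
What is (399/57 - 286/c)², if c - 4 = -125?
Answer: 10609/121 ≈ 87.678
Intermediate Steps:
c = -121 (c = 4 - 125 = -121)
(399/57 - 286/c)² = (399/57 - 286/(-121))² = (399*(1/57) - 286*(-1/121))² = (7 + 26/11)² = (103/11)² = 10609/121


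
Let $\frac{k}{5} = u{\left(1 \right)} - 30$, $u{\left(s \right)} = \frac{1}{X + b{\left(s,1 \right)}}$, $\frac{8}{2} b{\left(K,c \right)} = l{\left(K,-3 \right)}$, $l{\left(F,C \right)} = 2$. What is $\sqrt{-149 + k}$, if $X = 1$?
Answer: $\frac{i \sqrt{2661}}{3} \approx 17.195 i$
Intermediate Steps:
$b{\left(K,c \right)} = \frac{1}{2}$ ($b{\left(K,c \right)} = \frac{1}{4} \cdot 2 = \frac{1}{2}$)
$u{\left(s \right)} = \frac{2}{3}$ ($u{\left(s \right)} = \frac{1}{1 + \frac{1}{2}} = \frac{1}{\frac{3}{2}} = \frac{2}{3}$)
$k = - \frac{440}{3}$ ($k = 5 \left(\frac{2}{3} - 30\right) = 5 \left(- \frac{88}{3}\right) = - \frac{440}{3} \approx -146.67$)
$\sqrt{-149 + k} = \sqrt{-149 - \frac{440}{3}} = \sqrt{- \frac{887}{3}} = \frac{i \sqrt{2661}}{3}$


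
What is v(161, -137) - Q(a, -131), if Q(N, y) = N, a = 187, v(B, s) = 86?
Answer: -101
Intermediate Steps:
v(161, -137) - Q(a, -131) = 86 - 1*187 = 86 - 187 = -101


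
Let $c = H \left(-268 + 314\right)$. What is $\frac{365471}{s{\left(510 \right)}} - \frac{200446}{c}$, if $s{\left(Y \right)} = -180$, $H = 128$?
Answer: $- \frac{273496691}{132480} \approx -2064.4$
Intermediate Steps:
$c = 5888$ ($c = 128 \left(-268 + 314\right) = 128 \cdot 46 = 5888$)
$\frac{365471}{s{\left(510 \right)}} - \frac{200446}{c} = \frac{365471}{-180} - \frac{200446}{5888} = 365471 \left(- \frac{1}{180}\right) - \frac{100223}{2944} = - \frac{365471}{180} - \frac{100223}{2944} = - \frac{273496691}{132480}$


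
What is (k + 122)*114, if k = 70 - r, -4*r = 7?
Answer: 44175/2 ≈ 22088.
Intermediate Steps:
r = -7/4 (r = -¼*7 = -7/4 ≈ -1.7500)
k = 287/4 (k = 70 - 1*(-7/4) = 70 + 7/4 = 287/4 ≈ 71.750)
(k + 122)*114 = (287/4 + 122)*114 = (775/4)*114 = 44175/2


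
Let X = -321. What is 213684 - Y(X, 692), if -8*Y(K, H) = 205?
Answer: 1709677/8 ≈ 2.1371e+5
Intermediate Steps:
Y(K, H) = -205/8 (Y(K, H) = -1/8*205 = -205/8)
213684 - Y(X, 692) = 213684 - 1*(-205/8) = 213684 + 205/8 = 1709677/8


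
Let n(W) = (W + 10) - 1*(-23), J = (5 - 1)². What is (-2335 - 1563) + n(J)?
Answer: -3849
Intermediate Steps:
J = 16 (J = 4² = 16)
n(W) = 33 + W (n(W) = (10 + W) + 23 = 33 + W)
(-2335 - 1563) + n(J) = (-2335 - 1563) + (33 + 16) = -3898 + 49 = -3849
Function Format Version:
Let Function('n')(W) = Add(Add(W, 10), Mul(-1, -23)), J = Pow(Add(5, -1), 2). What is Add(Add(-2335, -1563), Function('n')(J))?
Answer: -3849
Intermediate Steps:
J = 16 (J = Pow(4, 2) = 16)
Function('n')(W) = Add(33, W) (Function('n')(W) = Add(Add(10, W), 23) = Add(33, W))
Add(Add(-2335, -1563), Function('n')(J)) = Add(Add(-2335, -1563), Add(33, 16)) = Add(-3898, 49) = -3849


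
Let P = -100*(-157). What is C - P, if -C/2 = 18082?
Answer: -51864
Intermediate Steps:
C = -36164 (C = -2*18082 = -36164)
P = 15700
C - P = -36164 - 1*15700 = -36164 - 15700 = -51864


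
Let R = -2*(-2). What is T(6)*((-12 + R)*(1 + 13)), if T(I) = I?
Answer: -672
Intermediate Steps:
R = 4
T(6)*((-12 + R)*(1 + 13)) = 6*((-12 + 4)*(1 + 13)) = 6*(-8*14) = 6*(-112) = -672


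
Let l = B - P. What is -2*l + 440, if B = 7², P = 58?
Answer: 458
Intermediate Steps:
B = 49
l = -9 (l = 49 - 1*58 = 49 - 58 = -9)
-2*l + 440 = -2*(-9) + 440 = 18 + 440 = 458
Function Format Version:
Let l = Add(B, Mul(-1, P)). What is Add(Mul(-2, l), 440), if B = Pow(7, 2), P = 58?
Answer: 458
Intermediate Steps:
B = 49
l = -9 (l = Add(49, Mul(-1, 58)) = Add(49, -58) = -9)
Add(Mul(-2, l), 440) = Add(Mul(-2, -9), 440) = Add(18, 440) = 458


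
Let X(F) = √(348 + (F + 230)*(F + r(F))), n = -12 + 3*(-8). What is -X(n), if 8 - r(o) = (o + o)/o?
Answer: -12*I*√38 ≈ -73.973*I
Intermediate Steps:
r(o) = 6 (r(o) = 8 - (o + o)/o = 8 - 2*o/o = 8 - 1*2 = 8 - 2 = 6)
n = -36 (n = -12 - 24 = -36)
X(F) = √(348 + (6 + F)*(230 + F)) (X(F) = √(348 + (F + 230)*(F + 6)) = √(348 + (230 + F)*(6 + F)) = √(348 + (6 + F)*(230 + F)))
-X(n) = -√(1728 + (-36)² + 236*(-36)) = -√(1728 + 1296 - 8496) = -√(-5472) = -12*I*√38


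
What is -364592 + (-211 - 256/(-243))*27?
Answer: -3332345/9 ≈ -3.7026e+5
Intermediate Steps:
-364592 + (-211 - 256/(-243))*27 = -364592 + (-211 - 256*(-1/243))*27 = -364592 + (-211 + 256/243)*27 = -364592 - 51017/243*27 = -364592 - 51017/9 = -3332345/9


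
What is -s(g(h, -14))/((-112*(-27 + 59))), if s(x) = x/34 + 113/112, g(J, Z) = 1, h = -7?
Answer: 1977/6823936 ≈ 0.00028972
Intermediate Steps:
s(x) = 113/112 + x/34 (s(x) = x*(1/34) + 113*(1/112) = x/34 + 113/112 = 113/112 + x/34)
-s(g(h, -14))/((-112*(-27 + 59))) = -(113/112 + (1/34)*1)/((-112*(-27 + 59))) = -(113/112 + 1/34)/((-112*32)) = -1977/(1904*(-3584)) = -1977*(-1)/(1904*3584) = -1*(-1977/6823936) = 1977/6823936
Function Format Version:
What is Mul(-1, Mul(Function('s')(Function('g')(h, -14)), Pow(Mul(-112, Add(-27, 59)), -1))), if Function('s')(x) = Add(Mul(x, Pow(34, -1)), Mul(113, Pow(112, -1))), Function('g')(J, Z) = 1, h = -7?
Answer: Rational(1977, 6823936) ≈ 0.00028972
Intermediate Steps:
Function('s')(x) = Add(Rational(113, 112), Mul(Rational(1, 34), x)) (Function('s')(x) = Add(Mul(x, Rational(1, 34)), Mul(113, Rational(1, 112))) = Add(Mul(Rational(1, 34), x), Rational(113, 112)) = Add(Rational(113, 112), Mul(Rational(1, 34), x)))
Mul(-1, Mul(Function('s')(Function('g')(h, -14)), Pow(Mul(-112, Add(-27, 59)), -1))) = Mul(-1, Mul(Add(Rational(113, 112), Mul(Rational(1, 34), 1)), Pow(Mul(-112, Add(-27, 59)), -1))) = Mul(-1, Mul(Add(Rational(113, 112), Rational(1, 34)), Pow(Mul(-112, 32), -1))) = Mul(-1, Mul(Rational(1977, 1904), Pow(-3584, -1))) = Mul(-1, Mul(Rational(1977, 1904), Rational(-1, 3584))) = Mul(-1, Rational(-1977, 6823936)) = Rational(1977, 6823936)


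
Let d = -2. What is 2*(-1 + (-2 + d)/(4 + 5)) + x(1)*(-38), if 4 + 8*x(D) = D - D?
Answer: 145/9 ≈ 16.111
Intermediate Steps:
x(D) = -1/2 (x(D) = -1/2 + (D - D)/8 = -1/2 + (1/8)*0 = -1/2 + 0 = -1/2)
2*(-1 + (-2 + d)/(4 + 5)) + x(1)*(-38) = 2*(-1 + (-2 - 2)/(4 + 5)) - 1/2*(-38) = 2*(-1 - 4/9) + 19 = 2*(-13/9) + 19 = -26/9 + 19 = 145/9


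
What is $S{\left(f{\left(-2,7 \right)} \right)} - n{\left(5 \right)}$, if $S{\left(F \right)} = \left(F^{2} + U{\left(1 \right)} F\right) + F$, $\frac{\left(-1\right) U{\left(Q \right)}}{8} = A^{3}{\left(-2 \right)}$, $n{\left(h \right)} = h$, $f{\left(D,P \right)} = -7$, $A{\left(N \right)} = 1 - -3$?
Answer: $3621$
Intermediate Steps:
$A{\left(N \right)} = 4$ ($A{\left(N \right)} = 1 + 3 = 4$)
$U{\left(Q \right)} = -512$ ($U{\left(Q \right)} = - 8 \cdot 4^{3} = \left(-8\right) 64 = -512$)
$S{\left(F \right)} = F^{2} - 511 F$ ($S{\left(F \right)} = \left(F^{2} - 512 F\right) + F = F^{2} - 511 F$)
$S{\left(f{\left(-2,7 \right)} \right)} - n{\left(5 \right)} = - 7 \left(-511 - 7\right) - 5 = \left(-7\right) \left(-518\right) - 5 = 3626 - 5 = 3621$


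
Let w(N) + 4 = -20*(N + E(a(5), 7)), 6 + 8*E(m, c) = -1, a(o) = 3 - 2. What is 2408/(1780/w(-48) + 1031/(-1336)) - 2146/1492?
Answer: 4669748605037/2050607038 ≈ 2277.3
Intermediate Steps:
a(o) = 1
E(m, c) = -7/8 (E(m, c) = -¾ + (⅛)*(-1) = -¾ - ⅛ = -7/8)
w(N) = 27/2 - 20*N (w(N) = -4 - 20*(N - 7/8) = -4 - 20*(-7/8 + N) = -4 + (35/2 - 20*N) = 27/2 - 20*N)
2408/(1780/w(-48) + 1031/(-1336)) - 2146/1492 = 2408/(1780/(27/2 - 20*(-48)) + 1031/(-1336)) - 2146/1492 = 2408/(1780/(27/2 + 960) + 1031*(-1/1336)) - 2146*1/1492 = 2408/(1780/(1947/2) - 1031/1336) - 1073/746 = 2408/(1780*(2/1947) - 1031/1336) - 1073/746 = 2408/(3560/1947 - 1031/1336) - 1073/746 = 2408/(2748803/2601192) - 1073/746 = 2408*(2601192/2748803) - 1073/746 = 6263670336/2748803 - 1073/746 = 4669748605037/2050607038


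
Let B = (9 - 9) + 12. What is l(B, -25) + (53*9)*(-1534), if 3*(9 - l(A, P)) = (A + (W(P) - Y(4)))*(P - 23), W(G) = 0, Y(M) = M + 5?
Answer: -731661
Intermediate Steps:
Y(M) = 5 + M
B = 12 (B = 0 + 12 = 12)
l(A, P) = 9 - (-23 + P)*(-9 + A)/3 (l(A, P) = 9 - (A + (0 - (5 + 4)))*(P - 23)/3 = 9 - (A + (0 - 1*9))*(-23 + P)/3 = 9 - (A + (0 - 9))*(-23 + P)/3 = 9 - (A - 9)*(-23 + P)/3 = 9 - (-9 + A)*(-23 + P)/3 = 9 - (-23 + P)*(-9 + A)/3)
l(B, -25) + (53*9)*(-1534) = (-60 + 3*(-25) + (23/3)*12 - ⅓*12*(-25)) + (53*9)*(-1534) = (-60 - 75 + 92 + 100) + 477*(-1534) = 57 - 731718 = -731661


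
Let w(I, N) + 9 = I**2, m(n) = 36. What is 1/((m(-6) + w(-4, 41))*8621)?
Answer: 1/370703 ≈ 2.6976e-6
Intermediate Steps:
w(I, N) = -9 + I**2
1/((m(-6) + w(-4, 41))*8621) = 1/((36 + (-9 + (-4)**2))*8621) = (1/8621)/(36 + (-9 + 16)) = (1/8621)/(36 + 7) = (1/8621)/43 = (1/43)*(1/8621) = 1/370703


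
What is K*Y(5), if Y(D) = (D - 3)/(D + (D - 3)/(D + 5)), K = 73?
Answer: 365/13 ≈ 28.077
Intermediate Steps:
Y(D) = (-3 + D)/(D + (-3 + D)/(5 + D))
K*Y(5) = 73*((-15 + 5**2 + 2*5)/(-3 + 5**2 + 6*5)) = 73*((-15 + 25 + 10)/(-3 + 25 + 30)) = 73*(20/52) = 73*((1/52)*20) = 73*(5/13) = 365/13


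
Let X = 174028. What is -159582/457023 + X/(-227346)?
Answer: -2757503048/2473865499 ≈ -1.1147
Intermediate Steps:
-159582/457023 + X/(-227346) = -159582/457023 + 174028/(-227346) = -159582*1/457023 + 174028*(-1/227346) = -53194/152341 - 87014/113673 = -2757503048/2473865499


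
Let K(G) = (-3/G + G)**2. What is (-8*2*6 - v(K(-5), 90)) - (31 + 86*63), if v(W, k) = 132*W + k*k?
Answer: -405013/25 ≈ -16201.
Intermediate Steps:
K(G) = (G - 3/G)**2
v(W, k) = k**2 + 132*W (v(W, k) = 132*W + k**2 = k**2 + 132*W)
(-8*2*6 - v(K(-5), 90)) - (31 + 86*63) = (-8*2*6 - (90**2 + 132*((-3 + (-5)**2)**2/(-5)**2))) - (31 + 86*63) = (-16*6 - (8100 + 132*((-3 + 25)**2/25))) - (31 + 5418) = (-96 - (8100 + 132*((1/25)*22**2))) - 1*5449 = (-96 - (8100 + 132*((1/25)*484))) - 5449 = (-96 - (8100 + 132*(484/25))) - 5449 = (-96 - (8100 + 63888/25)) - 5449 = (-96 - 1*266388/25) - 5449 = (-96 - 266388/25) - 5449 = -268788/25 - 5449 = -405013/25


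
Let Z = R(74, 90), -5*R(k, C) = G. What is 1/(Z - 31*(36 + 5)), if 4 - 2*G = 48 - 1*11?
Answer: -10/12677 ≈ -0.00078883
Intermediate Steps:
G = -33/2 (G = 2 - (48 - 1*11)/2 = 2 - (48 - 11)/2 = 2 - ½*37 = 2 - 37/2 = -33/2 ≈ -16.500)
R(k, C) = 33/10 (R(k, C) = -⅕*(-33/2) = 33/10)
Z = 33/10 ≈ 3.3000
1/(Z - 31*(36 + 5)) = 1/(33/10 - 31*(36 + 5)) = 1/(33/10 - 31*41) = 1/(33/10 - 1271) = 1/(-12677/10) = -10/12677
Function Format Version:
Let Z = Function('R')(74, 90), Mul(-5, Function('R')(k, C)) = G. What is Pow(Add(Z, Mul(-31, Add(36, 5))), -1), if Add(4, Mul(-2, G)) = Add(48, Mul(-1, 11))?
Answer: Rational(-10, 12677) ≈ -0.00078883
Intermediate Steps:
G = Rational(-33, 2) (G = Add(2, Mul(Rational(-1, 2), Add(48, Mul(-1, 11)))) = Add(2, Mul(Rational(-1, 2), Add(48, -11))) = Add(2, Mul(Rational(-1, 2), 37)) = Add(2, Rational(-37, 2)) = Rational(-33, 2) ≈ -16.500)
Function('R')(k, C) = Rational(33, 10) (Function('R')(k, C) = Mul(Rational(-1, 5), Rational(-33, 2)) = Rational(33, 10))
Z = Rational(33, 10) ≈ 3.3000
Pow(Add(Z, Mul(-31, Add(36, 5))), -1) = Pow(Add(Rational(33, 10), Mul(-31, Add(36, 5))), -1) = Pow(Add(Rational(33, 10), Mul(-31, 41)), -1) = Pow(Add(Rational(33, 10), -1271), -1) = Pow(Rational(-12677, 10), -1) = Rational(-10, 12677)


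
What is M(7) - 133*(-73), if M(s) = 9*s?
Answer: 9772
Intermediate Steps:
M(7) - 133*(-73) = 9*7 - 133*(-73) = 63 + 9709 = 9772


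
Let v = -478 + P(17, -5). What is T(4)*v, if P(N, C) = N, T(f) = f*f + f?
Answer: -9220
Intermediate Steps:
T(f) = f + f² (T(f) = f² + f = f + f²)
v = -461 (v = -478 + 17 = -461)
T(4)*v = (4*(1 + 4))*(-461) = (4*5)*(-461) = 20*(-461) = -9220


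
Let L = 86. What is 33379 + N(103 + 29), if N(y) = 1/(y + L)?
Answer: 7276623/218 ≈ 33379.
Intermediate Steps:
N(y) = 1/(86 + y) (N(y) = 1/(y + 86) = 1/(86 + y))
33379 + N(103 + 29) = 33379 + 1/(86 + (103 + 29)) = 33379 + 1/(86 + 132) = 33379 + 1/218 = 7276623/218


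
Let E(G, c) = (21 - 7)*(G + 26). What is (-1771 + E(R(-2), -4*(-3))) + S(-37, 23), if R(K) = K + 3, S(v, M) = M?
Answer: -1370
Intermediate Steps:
R(K) = 3 + K
E(G, c) = 364 + 14*G (E(G, c) = 14*(26 + G) = 364 + 14*G)
(-1771 + E(R(-2), -4*(-3))) + S(-37, 23) = (-1771 + (364 + 14*(3 - 2))) + 23 = (-1771 + (364 + 14*1)) + 23 = (-1771 + (364 + 14)) + 23 = (-1771 + 378) + 23 = -1393 + 23 = -1370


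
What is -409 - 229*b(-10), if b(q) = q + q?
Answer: 4171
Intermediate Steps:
b(q) = 2*q
-409 - 229*b(-10) = -409 - 458*(-10) = -409 - 229*(-20) = -409 + 4580 = 4171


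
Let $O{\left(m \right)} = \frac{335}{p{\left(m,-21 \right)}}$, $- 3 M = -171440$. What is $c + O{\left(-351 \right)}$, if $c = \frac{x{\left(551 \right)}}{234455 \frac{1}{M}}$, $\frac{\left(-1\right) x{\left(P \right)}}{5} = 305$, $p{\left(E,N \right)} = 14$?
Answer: $- \frac{684923345}{1969422} \approx -347.78$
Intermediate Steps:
$M = \frac{171440}{3}$ ($M = \left(- \frac{1}{3}\right) \left(-171440\right) = \frac{171440}{3} \approx 57147.0$)
$x{\left(P \right)} = -1525$ ($x{\left(P \right)} = \left(-5\right) 305 = -1525$)
$O{\left(m \right)} = \frac{335}{14}$
$c = - \frac{52289200}{140673}$ ($c = - \frac{1525}{234455 \frac{1}{\frac{171440}{3}}} = - \frac{1525}{234455 \cdot \frac{3}{171440}} = - \frac{1525}{\frac{140673}{34288}} = \left(-1525\right) \frac{34288}{140673} = - \frac{52289200}{140673} \approx -371.71$)
$c + O{\left(-351 \right)} = - \frac{52289200}{140673} + \frac{335}{14} = - \frac{684923345}{1969422}$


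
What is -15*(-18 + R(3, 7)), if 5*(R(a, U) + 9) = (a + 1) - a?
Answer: 402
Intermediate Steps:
R(a, U) = -44/5 (R(a, U) = -9 + ((a + 1) - a)/5 = -9 + ((1 + a) - a)/5 = -9 + (⅕)*1 = -9 + ⅕ = -44/5)
-15*(-18 + R(3, 7)) = -15*(-18 - 44/5) = -15*(-134/5) = 402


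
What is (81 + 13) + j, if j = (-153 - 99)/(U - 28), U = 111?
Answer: 7550/83 ≈ 90.964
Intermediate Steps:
j = -252/83 (j = (-153 - 99)/(111 - 28) = -252/83 ≈ -3.0361)
(81 + 13) + j = (81 + 13) - 252/83 = 94 - 252/83 = 7550/83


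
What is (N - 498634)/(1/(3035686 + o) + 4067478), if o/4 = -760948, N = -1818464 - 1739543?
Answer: -32883131946/32970976667 ≈ -0.99734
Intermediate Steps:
N = -3558007
o = -3043792 (o = 4*(-760948) = -3043792)
(N - 498634)/(1/(3035686 + o) + 4067478) = (-3558007 - 498634)/(1/(3035686 - 3043792) + 4067478) = -4056641/(1/(-8106) + 4067478) = -4056641/(-1/8106 + 4067478) = -4056641/32970976667/8106 = -4056641*8106/32970976667 = -32883131946/32970976667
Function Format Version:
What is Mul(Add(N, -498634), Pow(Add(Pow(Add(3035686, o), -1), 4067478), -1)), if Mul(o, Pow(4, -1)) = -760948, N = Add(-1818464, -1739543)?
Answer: Rational(-32883131946, 32970976667) ≈ -0.99734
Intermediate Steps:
N = -3558007
o = -3043792 (o = Mul(4, -760948) = -3043792)
Mul(Add(N, -498634), Pow(Add(Pow(Add(3035686, o), -1), 4067478), -1)) = Mul(Add(-3558007, -498634), Pow(Add(Pow(Add(3035686, -3043792), -1), 4067478), -1)) = Mul(-4056641, Pow(Add(Pow(-8106, -1), 4067478), -1)) = Mul(-4056641, Pow(Add(Rational(-1, 8106), 4067478), -1)) = Mul(-4056641, Pow(Rational(32970976667, 8106), -1)) = Mul(-4056641, Rational(8106, 32970976667)) = Rational(-32883131946, 32970976667)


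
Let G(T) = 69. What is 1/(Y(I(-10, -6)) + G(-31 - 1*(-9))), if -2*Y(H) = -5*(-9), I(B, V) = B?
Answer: 2/93 ≈ 0.021505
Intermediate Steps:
Y(H) = -45/2 (Y(H) = -(-5)*(-9)/2 = -½*45 = -45/2)
1/(Y(I(-10, -6)) + G(-31 - 1*(-9))) = 1/(-45/2 + 69) = 1/(93/2) = 2/93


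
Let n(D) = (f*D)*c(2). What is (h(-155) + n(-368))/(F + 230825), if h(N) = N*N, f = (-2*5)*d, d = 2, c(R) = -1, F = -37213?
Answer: 16665/193612 ≈ 0.086074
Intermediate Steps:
f = -20 (f = -2*5*2 = -10*2 = -20)
h(N) = N²
n(D) = 20*D (n(D) = -20*D*(-1) = 20*D)
(h(-155) + n(-368))/(F + 230825) = ((-155)² + 20*(-368))/(-37213 + 230825) = (24025 - 7360)/193612 = 16665*(1/193612) = 16665/193612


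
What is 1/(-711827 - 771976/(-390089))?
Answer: -390089/277675110627 ≈ -1.4048e-6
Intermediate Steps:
1/(-711827 - 771976/(-390089)) = 1/(-711827 - 771976*(-1/390089)) = 1/(-711827 + 771976/390089) = 1/(-277675110627/390089) = -390089/277675110627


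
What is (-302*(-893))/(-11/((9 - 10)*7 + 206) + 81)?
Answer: 26833757/8054 ≈ 3331.7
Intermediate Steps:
(-302*(-893))/(-11/((9 - 10)*7 + 206) + 81) = 269686/(-11/(-1*7 + 206) + 81) = 269686/(-11/(-7 + 206) + 81) = 269686/(-11/199 + 81) = 269686/(16108/199) = 269686*(199/16108) = 26833757/8054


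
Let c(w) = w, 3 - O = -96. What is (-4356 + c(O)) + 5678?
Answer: 1421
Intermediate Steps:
O = 99 (O = 3 - 1*(-96) = 3 + 96 = 99)
(-4356 + c(O)) + 5678 = (-4356 + 99) + 5678 = -4257 + 5678 = 1421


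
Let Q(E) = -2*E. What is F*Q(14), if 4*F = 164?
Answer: -1148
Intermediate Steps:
F = 41 (F = (1/4)*164 = 41)
F*Q(14) = 41*(-2*14) = 41*(-28) = -1148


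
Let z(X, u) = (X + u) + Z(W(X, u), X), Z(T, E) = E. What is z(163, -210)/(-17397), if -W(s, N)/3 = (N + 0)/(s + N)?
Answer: -116/17397 ≈ -0.0066678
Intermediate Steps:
W(s, N) = -3*N/(N + s) (W(s, N) = -3*(N + 0)/(s + N) = -3*N/(N + s))
z(X, u) = u + 2*X (z(X, u) = (X + u) + X = u + 2*X)
z(163, -210)/(-17397) = (-210 + 2*163)/(-17397) = (-210 + 326)*(-1/17397) = 116*(-1/17397) = -116/17397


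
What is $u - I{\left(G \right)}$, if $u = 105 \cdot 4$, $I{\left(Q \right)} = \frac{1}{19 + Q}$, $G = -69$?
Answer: $\frac{21001}{50} \approx 420.02$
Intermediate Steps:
$u = 420$
$u - I{\left(G \right)} = 420 - \frac{1}{19 - 69} = 420 - \frac{1}{-50} = 420 - - \frac{1}{50} = 420 + \frac{1}{50} = \frac{21001}{50}$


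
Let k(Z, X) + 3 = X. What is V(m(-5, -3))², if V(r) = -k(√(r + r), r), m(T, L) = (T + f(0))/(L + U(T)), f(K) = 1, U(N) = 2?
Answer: 1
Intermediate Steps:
m(T, L) = (1 + T)/(2 + L) (m(T, L) = (T + 1)/(L + 2) = (1 + T)/(2 + L))
k(Z, X) = -3 + X
V(r) = 3 - r (V(r) = -(-3 + r) = 3 - r)
V(m(-5, -3))² = (3 - (1 - 5)/(2 - 3))² = (3 - (-4)/(-1))² = (3 - (-1)*(-4))² = (3 - 1*4)² = (3 - 4)² = (-1)² = 1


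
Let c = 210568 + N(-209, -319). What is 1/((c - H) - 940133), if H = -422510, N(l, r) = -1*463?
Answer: -1/307518 ≈ -3.2518e-6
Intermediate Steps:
N(l, r) = -463
c = 210105 (c = 210568 - 463 = 210105)
1/((c - H) - 940133) = 1/((210105 - 1*(-422510)) - 940133) = 1/((210105 + 422510) - 940133) = 1/(632615 - 940133) = 1/(-307518) = -1/307518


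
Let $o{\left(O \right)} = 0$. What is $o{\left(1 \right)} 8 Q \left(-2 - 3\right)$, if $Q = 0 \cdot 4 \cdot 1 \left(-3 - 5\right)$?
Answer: $0$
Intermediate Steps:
$Q = 0$ ($Q = 0 \cdot 1 \left(-8\right) = 0 \left(-8\right) = 0$)
$o{\left(1 \right)} 8 Q \left(-2 - 3\right) = 0 \cdot 8 \cdot 0 \left(-2 - 3\right) = 0 \cdot 0 \left(-5\right) = 0 \cdot 0 = 0$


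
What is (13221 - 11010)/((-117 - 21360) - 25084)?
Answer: -2211/46561 ≈ -0.047486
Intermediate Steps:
(13221 - 11010)/((-117 - 21360) - 25084) = 2211/(-21477 - 25084) = 2211/(-46561) = 2211*(-1/46561) = -2211/46561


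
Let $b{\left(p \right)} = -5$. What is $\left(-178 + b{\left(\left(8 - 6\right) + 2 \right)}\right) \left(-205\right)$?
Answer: $37515$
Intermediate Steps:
$\left(-178 + b{\left(\left(8 - 6\right) + 2 \right)}\right) \left(-205\right) = \left(-178 - 5\right) \left(-205\right) = \left(-183\right) \left(-205\right) = 37515$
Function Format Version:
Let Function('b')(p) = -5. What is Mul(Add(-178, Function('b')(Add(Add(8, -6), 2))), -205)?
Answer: 37515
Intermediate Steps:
Mul(Add(-178, Function('b')(Add(Add(8, -6), 2))), -205) = Mul(Add(-178, -5), -205) = Mul(-183, -205) = 37515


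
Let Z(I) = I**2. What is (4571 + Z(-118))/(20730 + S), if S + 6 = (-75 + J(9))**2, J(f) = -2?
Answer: 18495/26653 ≈ 0.69392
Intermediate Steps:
S = 5923 (S = -6 + (-75 - 2)**2 = -6 + (-77)**2 = -6 + 5929 = 5923)
(4571 + Z(-118))/(20730 + S) = (4571 + (-118)**2)/(20730 + 5923) = (4571 + 13924)/26653 = 18495*(1/26653) = 18495/26653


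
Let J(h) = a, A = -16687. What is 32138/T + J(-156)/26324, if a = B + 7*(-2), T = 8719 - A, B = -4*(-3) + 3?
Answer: 423013059/334393772 ≈ 1.2650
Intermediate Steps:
B = 15 (B = 12 + 3 = 15)
T = 25406 (T = 8719 - 1*(-16687) = 8719 + 16687 = 25406)
a = 1 (a = 15 + 7*(-2) = 15 - 14 = 1)
J(h) = 1
32138/T + J(-156)/26324 = 32138/25406 + 1/26324 = 32138*(1/25406) + 1*(1/26324) = 16069/12703 + 1/26324 = 423013059/334393772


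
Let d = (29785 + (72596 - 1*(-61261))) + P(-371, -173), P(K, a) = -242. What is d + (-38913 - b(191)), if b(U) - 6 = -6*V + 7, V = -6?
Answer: 124438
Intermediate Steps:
b(U) = 49 (b(U) = 6 + (-6*(-6) + 7) = 6 + (36 + 7) = 6 + 43 = 49)
d = 163400 (d = (29785 + (72596 - 1*(-61261))) - 242 = (29785 + (72596 + 61261)) - 242 = (29785 + 133857) - 242 = 163642 - 242 = 163400)
d + (-38913 - b(191)) = 163400 + (-38913 - 1*49) = 163400 + (-38913 - 49) = 163400 - 38962 = 124438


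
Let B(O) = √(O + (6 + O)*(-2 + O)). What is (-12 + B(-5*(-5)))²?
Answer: 882 - 72*√82 ≈ 230.01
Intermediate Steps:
B(O) = √(O + (-2 + O)*(6 + O))
(-12 + B(-5*(-5)))² = (-12 + √(-12 + (-5*(-5))² + 5*(-5*(-5))))² = (-12 + √(-12 + 25² + 5*25))² = (-12 + √(-12 + 625 + 125))² = (-12 + √738)² = (-12 + 3*√82)²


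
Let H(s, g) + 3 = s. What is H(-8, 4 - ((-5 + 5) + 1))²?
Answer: 121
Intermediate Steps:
H(s, g) = -3 + s
H(-8, 4 - ((-5 + 5) + 1))² = (-3 - 8)² = (-11)² = 121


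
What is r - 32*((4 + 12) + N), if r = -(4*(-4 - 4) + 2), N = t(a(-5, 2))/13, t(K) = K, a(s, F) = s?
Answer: -6106/13 ≈ -469.69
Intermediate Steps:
N = -5/13 ≈ -0.38462
r = 30 (r = -(4*(-8) + 2) = -(-32 + 2) = -1*(-30) = 30)
r - 32*((4 + 12) + N) = 30 - 32*((4 + 12) - 5/13) = 30 - 32*(16 - 5/13) = 30 - 32*203/13 = 30 - 6496/13 = -6106/13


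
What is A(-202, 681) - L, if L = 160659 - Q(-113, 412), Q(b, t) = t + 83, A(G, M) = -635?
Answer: -160799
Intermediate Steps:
Q(b, t) = 83 + t
L = 160164 (L = 160659 - (83 + 412) = 160659 - 1*495 = 160659 - 495 = 160164)
A(-202, 681) - L = -635 - 1*160164 = -635 - 160164 = -160799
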